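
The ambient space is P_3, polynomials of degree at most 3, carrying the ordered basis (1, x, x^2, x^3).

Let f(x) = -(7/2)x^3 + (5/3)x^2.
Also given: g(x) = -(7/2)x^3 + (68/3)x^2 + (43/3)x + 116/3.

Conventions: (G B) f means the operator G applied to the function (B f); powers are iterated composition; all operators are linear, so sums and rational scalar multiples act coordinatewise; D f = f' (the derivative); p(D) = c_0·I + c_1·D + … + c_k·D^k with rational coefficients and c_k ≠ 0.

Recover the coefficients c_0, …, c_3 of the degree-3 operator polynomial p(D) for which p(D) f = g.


p(D) = I − 2·D − D^2 − 2·D^3, i.e. c_0 = 1, c_1 = -2, c_2 = -1, c_3 = -2

D^0 f = -(7/2)x^3 + (5/3)x^2
D^1 f = -(21/2)x^2 + (10/3)x
D^2 f = -21x + 10/3
D^3 f = -21
matching coefficients of g against c_0 f + c_1 Df + … from the top degree down determines the c_i
solution: c_0 = 1, c_1 = -2, c_2 = -1, c_3 = -2


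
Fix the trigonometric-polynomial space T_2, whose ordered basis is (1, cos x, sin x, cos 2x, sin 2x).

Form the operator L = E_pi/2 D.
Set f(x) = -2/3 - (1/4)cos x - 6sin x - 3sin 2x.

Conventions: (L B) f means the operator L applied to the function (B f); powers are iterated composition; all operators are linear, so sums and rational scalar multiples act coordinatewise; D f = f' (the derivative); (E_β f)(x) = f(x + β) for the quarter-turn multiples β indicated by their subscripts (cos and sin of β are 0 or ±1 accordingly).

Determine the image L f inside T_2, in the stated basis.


D f = -6cos x + (1/4)sin x - 6cos 2x
E_pi/2 D f = (1/4)cos x + 6sin x + 6cos 2x

the image equals g(x) = (1/4)cos x + 6sin x + 6cos 2x


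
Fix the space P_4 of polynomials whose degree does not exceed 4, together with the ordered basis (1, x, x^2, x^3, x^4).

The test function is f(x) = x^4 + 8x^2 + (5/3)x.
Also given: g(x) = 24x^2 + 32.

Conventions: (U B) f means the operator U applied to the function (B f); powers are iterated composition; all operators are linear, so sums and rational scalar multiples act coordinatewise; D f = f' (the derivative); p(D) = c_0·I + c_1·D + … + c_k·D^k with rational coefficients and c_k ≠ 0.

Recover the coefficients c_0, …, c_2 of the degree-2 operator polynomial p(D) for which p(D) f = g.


D^0 f = x^4 + 8x^2 + (5/3)x
D^1 f = 4x^3 + 16x + 5/3
D^2 f = 12x^2 + 16
matching coefficients of g against c_0 f + c_1 Df + … from the top degree down determines the c_i
solution: c_0 = 0, c_1 = 0, c_2 = 2

p(D) = 2·D^2, i.e. c_0 = 0, c_1 = 0, c_2 = 2


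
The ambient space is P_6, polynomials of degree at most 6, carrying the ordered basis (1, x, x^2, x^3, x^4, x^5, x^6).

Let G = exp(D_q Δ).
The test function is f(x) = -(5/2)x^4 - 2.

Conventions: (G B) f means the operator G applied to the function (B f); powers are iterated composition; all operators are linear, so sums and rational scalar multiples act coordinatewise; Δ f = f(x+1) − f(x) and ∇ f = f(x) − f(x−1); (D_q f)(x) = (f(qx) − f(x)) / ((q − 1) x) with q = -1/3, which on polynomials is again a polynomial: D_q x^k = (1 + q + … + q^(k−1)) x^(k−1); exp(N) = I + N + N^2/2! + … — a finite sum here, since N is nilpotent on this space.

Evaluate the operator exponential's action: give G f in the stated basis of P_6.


order-1 term: -(70/9)x^2 - 10x - 10
order-2 term: -70/9
the series for exp(D_q Δ) f terminates at order 2
exp(D_q Δ) f = -(5/2)x^4 - (70/9)x^2 - 10x - 178/9

g(x) = -(5/2)x^4 - (70/9)x^2 - 10x - 178/9


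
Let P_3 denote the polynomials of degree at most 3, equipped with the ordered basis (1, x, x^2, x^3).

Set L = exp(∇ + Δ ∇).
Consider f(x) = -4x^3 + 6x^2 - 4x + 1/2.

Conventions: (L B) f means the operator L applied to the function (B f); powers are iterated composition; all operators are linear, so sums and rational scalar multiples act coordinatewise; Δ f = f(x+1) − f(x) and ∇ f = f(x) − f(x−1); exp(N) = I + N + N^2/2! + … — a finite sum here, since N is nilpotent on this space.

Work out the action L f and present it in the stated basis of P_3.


order-1 term: -12x^2 - 2
order-2 term: -12x - 6
order-3 term: -4
the series for exp(∇ + Δ ∇) f terminates at order 3
exp(∇ + Δ ∇) f = -4x^3 - 6x^2 - 16x - 23/2

g(x) = -4x^3 - 6x^2 - 16x - 23/2


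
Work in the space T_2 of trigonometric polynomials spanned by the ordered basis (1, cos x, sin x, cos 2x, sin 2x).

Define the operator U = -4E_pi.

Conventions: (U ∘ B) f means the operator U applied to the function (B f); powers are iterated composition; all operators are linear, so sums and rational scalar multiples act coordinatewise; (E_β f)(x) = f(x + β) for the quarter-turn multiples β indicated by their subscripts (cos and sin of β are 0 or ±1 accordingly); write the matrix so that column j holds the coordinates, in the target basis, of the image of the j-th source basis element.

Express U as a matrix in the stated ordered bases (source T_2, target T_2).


the matrix is [[-4, 0, 0, 0, 0]; [0, 4, 0, 0, 0]; [0, 0, 4, 0, 0]; [0, 0, 0, -4, 0]; [0, 0, 0, 0, -4]] (rows listed top to bottom)

image of 1: -4
image of cos x: 4cos x
image of sin x: 4sin x
image of cos 2x: -4cos 2x
image of sin 2x: -4sin 2x
each image's coordinates form column j of the matrix


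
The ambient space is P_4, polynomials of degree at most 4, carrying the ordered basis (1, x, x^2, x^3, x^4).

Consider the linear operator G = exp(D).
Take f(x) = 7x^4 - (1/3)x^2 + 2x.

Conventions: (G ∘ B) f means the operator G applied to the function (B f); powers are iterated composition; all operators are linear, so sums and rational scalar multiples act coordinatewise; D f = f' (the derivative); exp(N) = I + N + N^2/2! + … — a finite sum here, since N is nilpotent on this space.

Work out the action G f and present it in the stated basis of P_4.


g(x) = 7x^4 + 28x^3 + (125/3)x^2 + (88/3)x + 26/3

order-1 term: 28x^3 - (2/3)x + 2
order-2 term: 42x^2 - 1/3
order-3 term: 28x
order-4 term: 7
the series for exp(D) f terminates at order 4
exp(D) f = 7x^4 + 28x^3 + (125/3)x^2 + (88/3)x + 26/3


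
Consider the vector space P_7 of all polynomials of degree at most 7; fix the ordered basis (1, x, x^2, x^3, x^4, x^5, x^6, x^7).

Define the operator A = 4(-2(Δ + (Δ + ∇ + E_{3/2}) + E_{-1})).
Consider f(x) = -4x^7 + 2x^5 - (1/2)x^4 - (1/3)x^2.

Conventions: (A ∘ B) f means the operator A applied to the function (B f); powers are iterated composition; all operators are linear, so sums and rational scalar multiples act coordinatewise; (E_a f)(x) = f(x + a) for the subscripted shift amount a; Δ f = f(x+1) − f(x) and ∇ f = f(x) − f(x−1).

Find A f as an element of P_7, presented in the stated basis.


Δ f = -28x^6 - 84x^5 - 130x^4 - 122x^3 - 67x^2 - (62/3)x - 17/6
Δ f = -28x^6 - 84x^5 - 130x^4 - 122x^3 - 67x^2 - (62/3)x - 17/6
∇ f = -28x^6 + 84x^5 - 130x^4 + 118x^3 - 61x^2 + (46/3)x - 7/6
E_{3/2} f = -4x^7 - 42x^6 - 187x^5 - 458x^4 - (2667/4)x^3 - (13859/24)x^2 - (4417/16)x - 903/16
(Δ + ∇ + E_{3/2}) f = -4x^7 - 98x^6 - 187x^5 - 718x^4 - (2683/4)x^3 - (16931/24)x^2 - (13507/48)x - 967/16
E_{-1} f = -4x^7 + 28x^6 - 82x^5 + (259/2)x^4 - 118x^3 + (182/3)x^2 - (46/3)x + 7/6
(Δ + (Δ + ∇ + E_{3/2}) + E_{-1}) f = -8x^7 - 98x^6 - 353x^5 - (1437/2)x^4 - (3643/4)x^3 - (17083/24)x^2 - (15235/48)x - 2981/48
(-2(Δ + (Δ + ∇ + E_{3/2}) + E_{-1})) f = 16x^7 + 196x^6 + 706x^5 + 1437x^4 + (3643/2)x^3 + (17083/12)x^2 + (15235/24)x + 2981/24
(4(-2(Δ + (Δ + ∇ + E_{3/2}) + E_{-1}))) f = 64x^7 + 784x^6 + 2824x^5 + 5748x^4 + 7286x^3 + (17083/3)x^2 + (15235/6)x + 2981/6

the image equals g(x) = 64x^7 + 784x^6 + 2824x^5 + 5748x^4 + 7286x^3 + (17083/3)x^2 + (15235/6)x + 2981/6


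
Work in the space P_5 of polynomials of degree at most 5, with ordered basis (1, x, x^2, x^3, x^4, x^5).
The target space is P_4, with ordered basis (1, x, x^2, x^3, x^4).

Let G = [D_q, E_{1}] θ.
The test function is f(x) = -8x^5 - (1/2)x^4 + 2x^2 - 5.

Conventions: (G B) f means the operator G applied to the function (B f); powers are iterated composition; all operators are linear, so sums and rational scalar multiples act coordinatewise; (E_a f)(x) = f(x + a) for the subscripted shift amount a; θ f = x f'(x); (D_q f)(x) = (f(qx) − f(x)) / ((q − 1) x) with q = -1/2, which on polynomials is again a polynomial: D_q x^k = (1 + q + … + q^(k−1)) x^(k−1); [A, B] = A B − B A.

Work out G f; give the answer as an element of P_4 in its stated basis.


θ f = -40x^5 - 2x^4 + 4x^2
E_{1} θ f = -40x^5 - 202x^4 - 408x^3 - 408x^2 - 200x - 38
D_q E_{1} θ f = -(55/2)x^4 - (505/4)x^3 - 306x^2 - 204x - 200
D_q θ f = -(55/2)x^4 - (5/4)x^3 + 2x
E_{1} D_q θ f = -(55/2)x^4 - (445/4)x^3 - (675/4)x^2 - (447/4)x - 107/4
[D_q, E_{1}] θ f = -15x^3 - (549/4)x^2 - (369/4)x - 693/4

the image equals g(x) = -15x^3 - (549/4)x^2 - (369/4)x - 693/4


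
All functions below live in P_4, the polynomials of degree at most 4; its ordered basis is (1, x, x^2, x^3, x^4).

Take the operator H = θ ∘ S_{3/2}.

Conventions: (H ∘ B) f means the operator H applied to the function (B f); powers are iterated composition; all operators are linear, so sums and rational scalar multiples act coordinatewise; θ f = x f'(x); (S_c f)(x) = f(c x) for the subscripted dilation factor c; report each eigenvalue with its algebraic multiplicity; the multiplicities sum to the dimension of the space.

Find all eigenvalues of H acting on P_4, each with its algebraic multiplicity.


image of 1: 0
image of x: (3/2)x
image of x^2: (9/2)x^2
image of x^3: (81/8)x^3
image of x^4: (81/4)x^4
the matrix is upper triangular; its diagonal is (0, 3/2, 9/2, 81/8, 81/4)
for a triangular matrix the eigenvalues are the diagonal entries, with algebraic multiplicity their repetition count

λ = 0 (multiplicity 1), λ = 3/2 (multiplicity 1), λ = 9/2 (multiplicity 1), λ = 81/8 (multiplicity 1), λ = 81/4 (multiplicity 1)


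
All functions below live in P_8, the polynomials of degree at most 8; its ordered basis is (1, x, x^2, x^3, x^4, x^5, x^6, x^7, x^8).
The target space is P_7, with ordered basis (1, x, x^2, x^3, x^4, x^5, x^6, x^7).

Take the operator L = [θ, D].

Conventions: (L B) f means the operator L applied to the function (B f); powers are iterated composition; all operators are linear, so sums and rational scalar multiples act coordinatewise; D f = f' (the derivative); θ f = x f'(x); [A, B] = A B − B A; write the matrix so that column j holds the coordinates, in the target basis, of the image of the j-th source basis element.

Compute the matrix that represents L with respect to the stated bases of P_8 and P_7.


image of 1: 0
image of x: -1
image of x^2: -2x
image of x^3: -3x^2
image of x^4: -4x^3
image of x^5: -5x^4
image of x^6: -6x^5
image of x^7: -7x^6
image of x^8: -8x^7
each image's coordinates form column j of the matrix

the matrix is [[0, -1, 0, 0, 0, 0, 0, 0, 0]; [0, 0, -2, 0, 0, 0, 0, 0, 0]; [0, 0, 0, -3, 0, 0, 0, 0, 0]; [0, 0, 0, 0, -4, 0, 0, 0, 0]; [0, 0, 0, 0, 0, -5, 0, 0, 0]; [0, 0, 0, 0, 0, 0, -6, 0, 0]; [0, 0, 0, 0, 0, 0, 0, -7, 0]; [0, 0, 0, 0, 0, 0, 0, 0, -8]] (rows listed top to bottom)


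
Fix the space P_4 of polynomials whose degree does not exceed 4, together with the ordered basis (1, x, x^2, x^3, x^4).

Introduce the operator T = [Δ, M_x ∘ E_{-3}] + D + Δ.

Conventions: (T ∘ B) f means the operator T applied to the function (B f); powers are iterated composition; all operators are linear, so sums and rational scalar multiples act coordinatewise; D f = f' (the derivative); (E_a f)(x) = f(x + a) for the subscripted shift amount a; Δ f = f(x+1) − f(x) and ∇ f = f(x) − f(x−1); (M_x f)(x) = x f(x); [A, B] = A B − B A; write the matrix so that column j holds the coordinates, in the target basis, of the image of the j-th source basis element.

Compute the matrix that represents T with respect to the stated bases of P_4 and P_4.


the matrix is [[1, 0, 5, -7, 17]; [0, 1, 0, 15, -28]; [0, 0, 1, 0, 30]; [0, 0, 0, 1, 0]; [0, 0, 0, 0, 1]] (rows listed top to bottom)

image of 1: 1
image of x: x
image of x^2: x^2 + 5
image of x^3: x^3 + 15x - 7
image of x^4: x^4 + 30x^2 - 28x + 17
each image's coordinates form column j of the matrix


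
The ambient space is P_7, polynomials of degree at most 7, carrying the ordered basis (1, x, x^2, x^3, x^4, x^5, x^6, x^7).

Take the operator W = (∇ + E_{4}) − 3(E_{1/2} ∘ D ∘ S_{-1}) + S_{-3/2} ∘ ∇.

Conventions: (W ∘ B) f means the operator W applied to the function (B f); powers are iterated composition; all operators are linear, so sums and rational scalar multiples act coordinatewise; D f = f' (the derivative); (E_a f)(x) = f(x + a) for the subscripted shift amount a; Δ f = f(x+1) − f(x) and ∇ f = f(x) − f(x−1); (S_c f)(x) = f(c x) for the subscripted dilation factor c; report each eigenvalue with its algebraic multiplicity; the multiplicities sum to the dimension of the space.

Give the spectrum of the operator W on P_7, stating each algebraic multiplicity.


λ = 1 (multiplicity 8)

image of 1: 1
image of x: x + 9
image of x^2: x^2 + x + 11
image of x^3: x^3 + (123/4)x^2 + (117/2)x + 273/4
image of x^4: x^4 - (11/2)x^3 + (117/2)x^2 + 245x + 505/2
image of x^5: x^5 + (1045/16)x^4 + (855/4)x^3 + 695x^2 + 1290x + 16431/16
image of x^6: x^6 - (537/16)x^5 + (1665/16)x^4 + (2375/2)x^3 + (15075/4)x^2 + (49083/8)x + 65495/16
image of x^7: x^7 + (8687/64)x^6 + (17199/32)x^5 + (40495/16)x^4 + (72765/8)x^3 + (345471/16)x^2 + (458871/16)x + 1048725/64
the matrix is upper triangular; its diagonal is (1, 1, 1, 1, 1, 1, 1, 1)
for a triangular matrix the eigenvalues are the diagonal entries, with algebraic multiplicity their repetition count


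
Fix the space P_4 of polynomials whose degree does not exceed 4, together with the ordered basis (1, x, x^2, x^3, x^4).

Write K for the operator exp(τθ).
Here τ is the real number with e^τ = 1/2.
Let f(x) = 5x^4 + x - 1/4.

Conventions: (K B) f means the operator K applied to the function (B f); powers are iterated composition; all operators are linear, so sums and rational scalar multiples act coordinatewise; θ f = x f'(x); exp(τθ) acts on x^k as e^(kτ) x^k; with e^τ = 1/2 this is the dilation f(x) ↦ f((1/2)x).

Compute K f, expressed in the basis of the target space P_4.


exp(τθ) x^k = e^(kτ) x^k; with e^τ = 1/2 this sends x^k to (1/2)^k x^k
x ↦ 1/2 x
x^4 ↦ 1/16 x^4
applying this coordinatewise to f: exp(τθ) f = (5/16)x^4 + (1/2)x - 1/4

the result is g(x) = (5/16)x^4 + (1/2)x - 1/4


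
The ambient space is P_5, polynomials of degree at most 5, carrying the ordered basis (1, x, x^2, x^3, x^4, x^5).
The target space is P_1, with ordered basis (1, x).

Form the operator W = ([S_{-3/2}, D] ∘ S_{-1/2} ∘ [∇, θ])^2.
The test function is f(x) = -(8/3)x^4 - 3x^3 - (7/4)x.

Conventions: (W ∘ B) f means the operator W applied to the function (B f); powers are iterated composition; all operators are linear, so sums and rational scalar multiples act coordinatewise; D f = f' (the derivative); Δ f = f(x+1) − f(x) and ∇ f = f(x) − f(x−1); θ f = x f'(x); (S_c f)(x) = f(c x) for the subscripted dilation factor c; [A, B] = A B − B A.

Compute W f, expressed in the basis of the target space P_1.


the result is g(x) = -225/4

θ f = -(32/3)x^4 - 9x^3 - (7/4)x
∇ θ f = -(128/3)x^3 + 37x^2 - (47/3)x - 1/12
∇ f = -(32/3)x^3 + 7x^2 - (5/3)x - 25/12
θ ∇ f = -32x^3 + 14x^2 - (5/3)x
[∇, θ] f = -(32/3)x^3 + 23x^2 - 14x - 1/12
S_{-1/2} [∇, θ] f = (4/3)x^3 + (23/4)x^2 + 7x - 1/12
D S_{-1/2} [∇, θ] f = 4x^2 + (23/2)x + 7
S_{-3/2} D S_{-1/2} [∇, θ] f = 9x^2 - (69/4)x + 7
S_{-3/2} S_{-1/2} [∇, θ] f = -(9/2)x^3 + (207/16)x^2 - (21/2)x - 1/12
D S_{-3/2} S_{-1/2} [∇, θ] f = -(27/2)x^2 + (207/8)x - 21/2
[S_{-3/2}, D] S_{-1/2} [∇, θ] f = (45/2)x^2 - (345/8)x + 35/2
θ ([S_{-3/2}, D] ∘ S_{-1/2} ∘ [∇, θ]) f = 45x^2 - (345/8)x
∇ θ ([S_{-3/2}, D] ∘ S_{-1/2} ∘ [∇, θ]) f = 90x - 705/8
∇ ([S_{-3/2}, D] ∘ S_{-1/2} ∘ [∇, θ]) f = 45x - 525/8
θ ∇ ([S_{-3/2}, D] ∘ S_{-1/2} ∘ [∇, θ]) f = 45x
[∇, θ] ([S_{-3/2}, D] ∘ S_{-1/2} ∘ [∇, θ]) f = 45x - 705/8
S_{-1/2} [∇, θ] ([S_{-3/2}, D] ∘ S_{-1/2} ∘ [∇, θ]) f = -(45/2)x - 705/8
D S_{-1/2} [∇, θ] ([S_{-3/2}, D] ∘ S_{-1/2} ∘ [∇, θ]) f = -45/2
S_{-3/2} D S_{-1/2} [∇, θ] ([S_{-3/2}, D] ∘ S_{-1/2} ∘ [∇, θ]) f = -45/2
S_{-3/2} S_{-1/2} [∇, θ] ([S_{-3/2}, D] ∘ S_{-1/2} ∘ [∇, θ]) f = (135/4)x - 705/8
D S_{-3/2} S_{-1/2} [∇, θ] ([S_{-3/2}, D] ∘ S_{-1/2} ∘ [∇, θ]) f = 135/4
[S_{-3/2}, D] S_{-1/2} [∇, θ] ([S_{-3/2}, D] ∘ S_{-1/2} ∘ [∇, θ]) f = -225/4


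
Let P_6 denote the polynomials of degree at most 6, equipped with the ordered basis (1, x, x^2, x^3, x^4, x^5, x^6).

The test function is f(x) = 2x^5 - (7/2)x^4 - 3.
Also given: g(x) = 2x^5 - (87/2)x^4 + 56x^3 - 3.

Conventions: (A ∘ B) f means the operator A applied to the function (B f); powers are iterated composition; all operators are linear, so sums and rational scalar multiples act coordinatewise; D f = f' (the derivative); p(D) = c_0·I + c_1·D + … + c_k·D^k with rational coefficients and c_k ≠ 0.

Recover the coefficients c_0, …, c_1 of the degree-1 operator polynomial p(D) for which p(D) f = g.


D^0 f = 2x^5 - (7/2)x^4 - 3
D^1 f = 10x^4 - 14x^3
matching coefficients of g against c_0 f + c_1 Df + … from the top degree down determines the c_i
solution: c_0 = 1, c_1 = -4

c_0 = 1, c_1 = -4


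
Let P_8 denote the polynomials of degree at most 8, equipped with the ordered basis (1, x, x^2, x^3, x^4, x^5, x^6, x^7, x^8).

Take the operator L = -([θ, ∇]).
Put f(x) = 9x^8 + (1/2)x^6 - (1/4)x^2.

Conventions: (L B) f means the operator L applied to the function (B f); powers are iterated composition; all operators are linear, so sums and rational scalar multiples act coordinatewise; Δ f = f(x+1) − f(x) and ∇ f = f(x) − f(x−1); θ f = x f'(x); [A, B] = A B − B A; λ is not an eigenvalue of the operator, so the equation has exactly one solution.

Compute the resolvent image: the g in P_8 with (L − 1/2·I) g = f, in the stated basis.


the result is g(x) = -18x^8 - 288x^7 - 2017x^6 - 6060x^5 + 10020x^4 + 151080x^3 + (980017/2)x^2 + 531110x - 111634

write g with unknown coordinates in the stated basis and equate coefficients in (L − 1/2·I) g = f
solving from the highest basis element down gives g = -18x^8 - 288x^7 - 2017x^6 - 6060x^5 + 10020x^4 + 151080x^3 + (980017/2)x^2 + 531110x - 111634
check: L g = -144x^7 - 1008x^6 - 3030x^5 + 5010x^4 + 75540x^3 + 245004x^2 + 265555x - 55817
so L g − 1/2·g = 9x^8 + (1/2)x^6 - (1/4)x^2 = f ✓


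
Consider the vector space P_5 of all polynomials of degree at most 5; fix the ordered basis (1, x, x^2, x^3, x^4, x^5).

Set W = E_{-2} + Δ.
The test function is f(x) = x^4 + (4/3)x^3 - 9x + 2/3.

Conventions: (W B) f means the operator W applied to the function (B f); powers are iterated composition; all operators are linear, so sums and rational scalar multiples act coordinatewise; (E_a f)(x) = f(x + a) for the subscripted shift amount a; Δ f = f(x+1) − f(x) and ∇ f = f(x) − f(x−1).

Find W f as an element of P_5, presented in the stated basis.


the image equals g(x) = x^4 - (8/3)x^3 + 26x^2 - 17x + 52/3

E_{-2} f = x^4 - (20/3)x^3 + 16x^2 - 25x + 24
Δ f = 4x^3 + 10x^2 + 8x - 20/3
(E_{-2} + Δ) f = x^4 - (8/3)x^3 + 26x^2 - 17x + 52/3


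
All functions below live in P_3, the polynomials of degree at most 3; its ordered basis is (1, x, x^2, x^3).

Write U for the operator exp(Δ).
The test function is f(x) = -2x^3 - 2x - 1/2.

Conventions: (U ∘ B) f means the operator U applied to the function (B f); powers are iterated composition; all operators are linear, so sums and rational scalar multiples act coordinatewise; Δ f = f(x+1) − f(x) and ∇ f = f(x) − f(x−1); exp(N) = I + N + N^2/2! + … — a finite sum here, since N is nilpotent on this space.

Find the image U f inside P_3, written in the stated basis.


g(x) = -2x^3 - 6x^2 - 14x - 25/2

order-1 term: -6x^2 - 6x - 4
order-2 term: -6x - 6
order-3 term: -2
the series for exp(Δ) f terminates at order 3
exp(Δ) f = -2x^3 - 6x^2 - 14x - 25/2


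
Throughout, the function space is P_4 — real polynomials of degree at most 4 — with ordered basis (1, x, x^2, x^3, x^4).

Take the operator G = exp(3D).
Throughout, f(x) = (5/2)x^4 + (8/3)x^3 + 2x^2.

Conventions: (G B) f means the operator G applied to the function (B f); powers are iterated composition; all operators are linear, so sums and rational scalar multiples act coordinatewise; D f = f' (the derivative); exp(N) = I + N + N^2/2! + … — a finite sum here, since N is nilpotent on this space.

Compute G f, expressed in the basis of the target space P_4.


order-1 term: 30x^3 + 24x^2 + 12x
order-2 term: 135x^2 + 72x + 18
order-3 term: 270x + 72
order-4 term: 405/2
the series for exp(3D) f terminates at order 4
exp(3D) f = (5/2)x^4 + (98/3)x^3 + 161x^2 + 354x + 585/2

the result is g(x) = (5/2)x^4 + (98/3)x^3 + 161x^2 + 354x + 585/2


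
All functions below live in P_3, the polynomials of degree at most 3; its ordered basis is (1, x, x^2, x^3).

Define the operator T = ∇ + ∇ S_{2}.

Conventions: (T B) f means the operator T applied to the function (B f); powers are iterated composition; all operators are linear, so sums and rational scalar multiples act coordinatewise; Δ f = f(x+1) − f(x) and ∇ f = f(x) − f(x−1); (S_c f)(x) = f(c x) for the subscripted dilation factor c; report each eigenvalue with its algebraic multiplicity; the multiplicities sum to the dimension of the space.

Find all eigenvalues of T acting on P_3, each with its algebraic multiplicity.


λ = 0 (multiplicity 4)

image of 1: 0
image of x: 3
image of x^2: 10x - 5
image of x^3: 27x^2 - 27x + 9
the matrix is upper triangular; its diagonal is (0, 0, 0, 0)
for a triangular matrix the eigenvalues are the diagonal entries, with algebraic multiplicity their repetition count


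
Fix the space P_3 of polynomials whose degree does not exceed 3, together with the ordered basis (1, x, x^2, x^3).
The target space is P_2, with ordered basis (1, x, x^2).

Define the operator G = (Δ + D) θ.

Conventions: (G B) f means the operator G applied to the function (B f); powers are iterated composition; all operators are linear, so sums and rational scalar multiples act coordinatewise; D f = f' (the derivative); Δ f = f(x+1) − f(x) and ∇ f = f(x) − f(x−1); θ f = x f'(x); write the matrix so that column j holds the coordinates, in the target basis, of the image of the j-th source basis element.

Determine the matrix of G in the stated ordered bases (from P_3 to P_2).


the matrix is [[0, 2, 2, 3]; [0, 0, 8, 9]; [0, 0, 0, 18]] (rows listed top to bottom)

image of 1: 0
image of x: 2
image of x^2: 8x + 2
image of x^3: 18x^2 + 9x + 3
each image's coordinates form column j of the matrix


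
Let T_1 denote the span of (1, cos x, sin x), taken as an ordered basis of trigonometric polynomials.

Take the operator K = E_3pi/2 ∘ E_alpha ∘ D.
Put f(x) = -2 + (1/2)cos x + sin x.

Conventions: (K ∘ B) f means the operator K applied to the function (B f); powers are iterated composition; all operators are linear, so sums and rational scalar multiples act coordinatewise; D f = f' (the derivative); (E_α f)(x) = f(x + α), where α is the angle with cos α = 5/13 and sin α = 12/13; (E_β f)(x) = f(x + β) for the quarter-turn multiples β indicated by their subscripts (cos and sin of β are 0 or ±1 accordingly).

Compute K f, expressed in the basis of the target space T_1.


the result is g(x) = (29/26)cos x - (1/13)sin x

D f = cos x - (1/2)sin x
E_alpha D f = -(1/13)cos x - (29/26)sin x
E_3pi/2 (E_alpha ∘ D) f = (29/26)cos x - (1/13)sin x


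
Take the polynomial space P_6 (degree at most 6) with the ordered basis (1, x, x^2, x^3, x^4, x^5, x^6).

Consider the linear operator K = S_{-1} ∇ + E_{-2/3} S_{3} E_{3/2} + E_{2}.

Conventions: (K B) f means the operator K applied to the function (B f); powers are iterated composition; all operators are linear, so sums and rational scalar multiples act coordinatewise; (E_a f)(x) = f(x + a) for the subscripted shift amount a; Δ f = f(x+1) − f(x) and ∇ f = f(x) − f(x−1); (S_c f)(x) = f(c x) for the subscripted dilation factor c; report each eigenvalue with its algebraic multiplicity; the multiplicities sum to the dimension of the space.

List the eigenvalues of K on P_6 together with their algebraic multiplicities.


λ = 2 (multiplicity 1), λ = 4 (multiplicity 1), λ = 10 (multiplicity 1), λ = 28 (multiplicity 1), λ = 82 (multiplicity 1), λ = 244 (multiplicity 1), λ = 730 (multiplicity 1)

image of 1: 2
image of x: 4x + 5/2
image of x^2: 10x^2 - x + 13/4
image of x^3: 28x^3 - (9/2)x^2 + (69/4)x + 71/8
image of x^4: 82x^4 - 50x^3 + (63/2)x^2 + (53/2)x + 241/16
image of x^5: 244x^5 - (375/2)x^4 + (235/2)x^3 + (315/4)x^2 + (1375/16)x + 1055/32
image of x^6: 730x^6 - 723x^5 + (1395/4)x^4 + (145/2)x^3 + (3735/16)x^2 + (2967/16)x + 4033/64
the matrix is upper triangular; its diagonal is (2, 4, 10, 28, 82, 244, 730)
for a triangular matrix the eigenvalues are the diagonal entries, with algebraic multiplicity their repetition count


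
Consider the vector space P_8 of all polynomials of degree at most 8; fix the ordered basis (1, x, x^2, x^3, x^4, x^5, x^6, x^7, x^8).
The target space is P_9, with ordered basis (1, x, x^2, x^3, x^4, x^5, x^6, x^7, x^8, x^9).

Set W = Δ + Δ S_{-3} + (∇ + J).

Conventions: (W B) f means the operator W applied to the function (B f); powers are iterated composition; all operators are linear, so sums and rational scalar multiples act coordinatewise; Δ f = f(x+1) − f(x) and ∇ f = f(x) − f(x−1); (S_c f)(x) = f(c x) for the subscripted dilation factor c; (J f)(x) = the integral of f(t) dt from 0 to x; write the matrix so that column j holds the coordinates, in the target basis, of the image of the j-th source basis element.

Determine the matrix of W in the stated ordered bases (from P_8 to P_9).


image of 1: x
image of x: (1/2)x^2 - 1
image of x^2: (1/3)x^3 + 22x + 9
image of x^3: (1/4)x^4 - 75x^2 - 81x - 25
image of x^4: (1/5)x^5 + 332x^3 + 486x^2 + 332x + 81
image of x^5: (1/6)x^6 - 1205x^4 - 2430x^3 - 2410x^2 - 1215x - 241
image of x^6: (1/7)x^7 + 4386x^5 + 10935x^4 + 14620x^3 + 10935x^2 + 4386x + 729
image of x^7: (1/8)x^8 - 15295x^6 - 45927x^5 - 76475x^4 - 76545x^3 - 45885x^2 - 15309x - 2185
image of x^8: (1/9)x^9 + 52504x^7 + 183708x^6 + 367528x^5 + 459270x^4 + 367528x^3 + 183708x^2 + 52504x + 6561
each image's coordinates form column j of the matrix

the matrix is [[0, -1, 9, -25, 81, -241, 729, -2185, 6561]; [1, 0, 22, -81, 332, -1215, 4386, -15309, 52504]; [0, 1/2, 0, -75, 486, -2410, 10935, -45885, 183708]; [0, 0, 1/3, 0, 332, -2430, 14620, -76545, 367528]; [0, 0, 0, 1/4, 0, -1205, 10935, -76475, 459270]; [0, 0, 0, 0, 1/5, 0, 4386, -45927, 367528]; [0, 0, 0, 0, 0, 1/6, 0, -15295, 183708]; [0, 0, 0, 0, 0, 0, 1/7, 0, 52504]; [0, 0, 0, 0, 0, 0, 0, 1/8, 0]; [0, 0, 0, 0, 0, 0, 0, 0, 1/9]] (rows listed top to bottom)


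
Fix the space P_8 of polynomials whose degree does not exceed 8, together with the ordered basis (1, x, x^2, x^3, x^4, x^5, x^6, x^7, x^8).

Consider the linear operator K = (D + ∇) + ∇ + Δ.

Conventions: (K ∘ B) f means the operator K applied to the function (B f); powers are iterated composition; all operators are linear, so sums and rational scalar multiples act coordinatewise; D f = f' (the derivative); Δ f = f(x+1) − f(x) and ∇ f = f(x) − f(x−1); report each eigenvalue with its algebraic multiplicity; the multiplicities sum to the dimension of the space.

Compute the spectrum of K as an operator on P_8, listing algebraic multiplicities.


image of 1: 0
image of x: 4
image of x^2: 8x - 1
image of x^3: 12x^2 - 3x + 3
image of x^4: 16x^3 - 6x^2 + 12x - 1
image of x^5: 20x^4 - 10x^3 + 30x^2 - 5x + 3
image of x^6: 24x^5 - 15x^4 + 60x^3 - 15x^2 + 18x - 1
image of x^7: 28x^6 - 21x^5 + 105x^4 - 35x^3 + 63x^2 - 7x + 3
image of x^8: 32x^7 - 28x^6 + 168x^5 - 70x^4 + 168x^3 - 28x^2 + 24x - 1
the matrix is upper triangular; its diagonal is (0, 0, 0, 0, 0, 0, 0, 0, 0)
for a triangular matrix the eigenvalues are the diagonal entries, with algebraic multiplicity their repetition count

λ = 0 (multiplicity 9)


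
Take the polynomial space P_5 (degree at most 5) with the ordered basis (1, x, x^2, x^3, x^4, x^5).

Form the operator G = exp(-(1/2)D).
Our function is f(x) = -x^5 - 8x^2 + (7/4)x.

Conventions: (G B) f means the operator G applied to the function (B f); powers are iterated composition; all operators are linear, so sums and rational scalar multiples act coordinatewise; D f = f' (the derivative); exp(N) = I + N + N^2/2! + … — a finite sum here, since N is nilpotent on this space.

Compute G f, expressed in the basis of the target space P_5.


the result is g(x) = -x^5 + (5/2)x^4 - (5/2)x^3 - (27/4)x^2 + (151/16)x - 91/32

order-1 term: (5/2)x^4 + 8x - 7/8
order-2 term: -(5/2)x^3 - 2
order-3 term: (5/4)x^2
order-4 term: -(5/16)x
order-5 term: 1/32
the series for exp(-(1/2)D) f terminates at order 5
exp(-(1/2)D) f = -x^5 + (5/2)x^4 - (5/2)x^3 - (27/4)x^2 + (151/16)x - 91/32


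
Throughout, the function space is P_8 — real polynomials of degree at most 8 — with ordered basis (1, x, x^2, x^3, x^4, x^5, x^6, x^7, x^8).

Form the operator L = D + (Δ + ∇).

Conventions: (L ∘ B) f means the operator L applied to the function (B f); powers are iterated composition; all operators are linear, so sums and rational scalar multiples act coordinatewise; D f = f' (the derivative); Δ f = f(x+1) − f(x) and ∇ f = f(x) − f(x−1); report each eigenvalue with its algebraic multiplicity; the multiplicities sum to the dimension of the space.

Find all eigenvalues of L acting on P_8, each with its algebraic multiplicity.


image of 1: 0
image of x: 3
image of x^2: 6x
image of x^3: 9x^2 + 2
image of x^4: 12x^3 + 8x
image of x^5: 15x^4 + 20x^2 + 2
image of x^6: 18x^5 + 40x^3 + 12x
image of x^7: 21x^6 + 70x^4 + 42x^2 + 2
image of x^8: 24x^7 + 112x^5 + 112x^3 + 16x
the matrix is upper triangular; its diagonal is (0, 0, 0, 0, 0, 0, 0, 0, 0)
for a triangular matrix the eigenvalues are the diagonal entries, with algebraic multiplicity their repetition count

λ = 0 (multiplicity 9)


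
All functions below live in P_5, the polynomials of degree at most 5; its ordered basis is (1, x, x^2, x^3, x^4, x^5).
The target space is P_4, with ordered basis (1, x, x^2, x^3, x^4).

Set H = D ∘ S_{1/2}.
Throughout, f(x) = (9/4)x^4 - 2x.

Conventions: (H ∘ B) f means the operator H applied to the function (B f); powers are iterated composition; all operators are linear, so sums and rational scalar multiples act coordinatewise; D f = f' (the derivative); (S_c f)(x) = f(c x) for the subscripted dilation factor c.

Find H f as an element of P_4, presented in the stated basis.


g(x) = (9/16)x^3 - 1

S_{1/2} f = (9/64)x^4 - x
D S_{1/2} f = (9/16)x^3 - 1


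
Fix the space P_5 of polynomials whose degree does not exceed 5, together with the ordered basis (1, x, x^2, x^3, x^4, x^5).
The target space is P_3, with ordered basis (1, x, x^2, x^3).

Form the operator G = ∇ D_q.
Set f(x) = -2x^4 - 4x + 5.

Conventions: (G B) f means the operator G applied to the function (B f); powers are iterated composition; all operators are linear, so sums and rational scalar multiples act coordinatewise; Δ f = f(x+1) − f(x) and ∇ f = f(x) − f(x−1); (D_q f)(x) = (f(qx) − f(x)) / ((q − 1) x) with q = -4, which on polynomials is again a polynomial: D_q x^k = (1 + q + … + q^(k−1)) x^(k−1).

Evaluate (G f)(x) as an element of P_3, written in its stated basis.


D_q f = 102x^3 - 4
∇ D_q f = 306x^2 - 306x + 102

the image equals g(x) = 306x^2 - 306x + 102


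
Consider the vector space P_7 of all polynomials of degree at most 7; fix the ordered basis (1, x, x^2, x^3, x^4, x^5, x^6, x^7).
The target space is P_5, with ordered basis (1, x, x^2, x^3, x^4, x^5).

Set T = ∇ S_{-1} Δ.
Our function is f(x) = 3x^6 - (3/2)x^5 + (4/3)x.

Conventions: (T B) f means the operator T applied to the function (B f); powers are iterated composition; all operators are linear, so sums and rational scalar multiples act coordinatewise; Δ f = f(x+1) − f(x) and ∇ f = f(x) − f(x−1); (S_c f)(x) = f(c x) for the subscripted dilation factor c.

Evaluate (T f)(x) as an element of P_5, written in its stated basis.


Δ f = 18x^5 + (75/2)x^4 + 45x^3 + 30x^2 + (21/2)x + 17/6
S_{-1} Δ f = -18x^5 + (75/2)x^4 - 45x^3 + 30x^2 - (21/2)x + 17/6
∇ (S_{-1} Δ) f = -90x^4 + 330x^3 - 540x^2 + 435x - 141

the result is g(x) = -90x^4 + 330x^3 - 540x^2 + 435x - 141


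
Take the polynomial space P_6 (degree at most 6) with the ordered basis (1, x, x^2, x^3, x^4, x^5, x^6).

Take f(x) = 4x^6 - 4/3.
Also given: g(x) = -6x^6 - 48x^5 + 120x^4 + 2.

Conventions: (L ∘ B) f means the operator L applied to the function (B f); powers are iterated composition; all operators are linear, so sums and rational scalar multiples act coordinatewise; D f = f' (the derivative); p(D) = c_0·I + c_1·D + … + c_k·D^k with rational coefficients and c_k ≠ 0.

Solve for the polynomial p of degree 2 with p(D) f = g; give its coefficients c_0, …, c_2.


D^0 f = 4x^6 - 4/3
D^1 f = 24x^5
D^2 f = 120x^4
matching coefficients of g against c_0 f + c_1 Df + … from the top degree down determines the c_i
solution: c_0 = -3/2, c_1 = -2, c_2 = 1

c_0 = -3/2, c_1 = -2, c_2 = 1


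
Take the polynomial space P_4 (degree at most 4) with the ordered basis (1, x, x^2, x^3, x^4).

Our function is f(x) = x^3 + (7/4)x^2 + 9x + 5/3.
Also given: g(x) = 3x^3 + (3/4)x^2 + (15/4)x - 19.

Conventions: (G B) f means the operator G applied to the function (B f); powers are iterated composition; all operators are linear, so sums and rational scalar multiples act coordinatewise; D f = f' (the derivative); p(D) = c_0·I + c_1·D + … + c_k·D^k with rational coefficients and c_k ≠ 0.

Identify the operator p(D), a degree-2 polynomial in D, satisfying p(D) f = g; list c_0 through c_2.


D^0 f = x^3 + (7/4)x^2 + 9x + 5/3
D^1 f = 3x^2 + (7/2)x + 9
D^2 f = 6x + 7/2
matching coefficients of g against c_0 f + c_1 Df + … from the top degree down determines the c_i
solution: c_0 = 3, c_1 = -3/2, c_2 = -3

p(D) = 3·I − (3/2)·D − 3·D^2, i.e. c_0 = 3, c_1 = -3/2, c_2 = -3


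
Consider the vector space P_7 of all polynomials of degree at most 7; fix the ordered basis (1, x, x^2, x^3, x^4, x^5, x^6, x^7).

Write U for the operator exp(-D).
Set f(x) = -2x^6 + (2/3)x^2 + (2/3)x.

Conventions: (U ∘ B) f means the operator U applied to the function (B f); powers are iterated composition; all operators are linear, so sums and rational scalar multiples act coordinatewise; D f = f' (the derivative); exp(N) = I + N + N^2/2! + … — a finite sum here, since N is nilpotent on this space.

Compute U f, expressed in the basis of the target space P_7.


order-1 term: 12x^5 - (4/3)x - 2/3
order-2 term: -30x^4 + 2/3
order-3 term: 40x^3
order-4 term: -30x^2
order-5 term: 12x
order-6 term: -2
the series for exp(-D) f terminates at order 6
exp(-D) f = -2x^6 + 12x^5 - 30x^4 + 40x^3 - (88/3)x^2 + (34/3)x - 2

the image equals g(x) = -2x^6 + 12x^5 - 30x^4 + 40x^3 - (88/3)x^2 + (34/3)x - 2


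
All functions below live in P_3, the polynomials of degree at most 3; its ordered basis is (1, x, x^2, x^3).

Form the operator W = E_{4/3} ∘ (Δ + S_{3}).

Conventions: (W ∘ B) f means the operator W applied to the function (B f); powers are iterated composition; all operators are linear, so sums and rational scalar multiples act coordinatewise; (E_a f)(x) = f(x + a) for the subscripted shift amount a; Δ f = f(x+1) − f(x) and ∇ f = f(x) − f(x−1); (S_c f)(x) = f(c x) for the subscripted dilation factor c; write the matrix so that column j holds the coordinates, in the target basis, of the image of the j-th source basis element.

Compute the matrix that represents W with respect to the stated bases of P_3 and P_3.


the matrix is [[1, 5, 59/3, 223/3]; [0, 3, 26, 155]; [0, 0, 9, 111]; [0, 0, 0, 27]] (rows listed top to bottom)

image of 1: 1
image of x: 3x + 5
image of x^2: 9x^2 + 26x + 59/3
image of x^3: 27x^3 + 111x^2 + 155x + 223/3
each image's coordinates form column j of the matrix


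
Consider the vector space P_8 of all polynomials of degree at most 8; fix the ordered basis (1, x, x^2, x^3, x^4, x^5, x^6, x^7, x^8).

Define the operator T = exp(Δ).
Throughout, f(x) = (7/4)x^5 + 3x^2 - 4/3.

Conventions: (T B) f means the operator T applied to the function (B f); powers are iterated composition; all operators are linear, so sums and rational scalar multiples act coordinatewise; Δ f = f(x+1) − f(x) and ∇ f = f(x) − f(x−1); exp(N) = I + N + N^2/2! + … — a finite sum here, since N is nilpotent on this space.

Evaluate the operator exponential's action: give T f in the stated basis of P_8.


g(x) = (7/4)x^5 + (35/4)x^4 + 35x^3 + (181/2)x^2 + (549/4)x + 287/3

order-1 term: (35/4)x^4 + (35/2)x^3 + (35/2)x^2 + (59/4)x + 19/4
order-2 term: (35/2)x^3 + (105/2)x^2 + (245/4)x + 117/4
order-3 term: (35/2)x^2 + (105/2)x + 175/4
order-4 term: (35/4)x + 35/2
order-5 term: 7/4
the series for exp(Δ) f terminates at order 5
exp(Δ) f = (7/4)x^5 + (35/4)x^4 + 35x^3 + (181/2)x^2 + (549/4)x + 287/3


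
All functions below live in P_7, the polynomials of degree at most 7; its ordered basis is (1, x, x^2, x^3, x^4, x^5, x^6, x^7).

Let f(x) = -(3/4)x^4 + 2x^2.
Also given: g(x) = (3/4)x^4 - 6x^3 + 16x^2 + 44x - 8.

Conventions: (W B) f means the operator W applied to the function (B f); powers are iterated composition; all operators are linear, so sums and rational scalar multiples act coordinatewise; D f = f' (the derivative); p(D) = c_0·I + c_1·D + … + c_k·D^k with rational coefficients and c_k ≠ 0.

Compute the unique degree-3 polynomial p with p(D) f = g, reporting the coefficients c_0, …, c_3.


D^0 f = -(3/4)x^4 + 2x^2
D^1 f = -3x^3 + 4x
D^2 f = -9x^2 + 4
D^3 f = -18x
matching coefficients of g against c_0 f + c_1 Df + … from the top degree down determines the c_i
solution: c_0 = -1, c_1 = 2, c_2 = -2, c_3 = -2

p(D) = -I + 2·D − 2·D^2 − 2·D^3, i.e. c_0 = -1, c_1 = 2, c_2 = -2, c_3 = -2


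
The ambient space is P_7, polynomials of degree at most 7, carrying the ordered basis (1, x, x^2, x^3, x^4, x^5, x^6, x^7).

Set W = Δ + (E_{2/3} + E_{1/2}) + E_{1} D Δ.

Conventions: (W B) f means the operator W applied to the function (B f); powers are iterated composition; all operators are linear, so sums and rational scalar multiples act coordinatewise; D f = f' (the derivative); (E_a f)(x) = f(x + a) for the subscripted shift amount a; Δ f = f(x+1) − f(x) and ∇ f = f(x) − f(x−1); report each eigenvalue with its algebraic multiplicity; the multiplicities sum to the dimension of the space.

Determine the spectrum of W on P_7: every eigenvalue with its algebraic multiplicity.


image of 1: 2
image of x: 2x + 13/6
image of x^2: 2x^2 + (13/3)x + 133/36
image of x^3: 2x^3 + (13/2)x^2 + (133/12)x + 2251/216
image of x^4: 2x^4 + (26/3)x^3 + (133/6)x^2 + (2251/54)x + 37921/1296
image of x^5: 2x^5 + (65/6)x^4 + (665/18)x^3 + (11255/108)x^2 + (189605/1296)x + 592243/7776
image of x^6: 2x^6 + 13x^5 + (665/12)x^4 + (11255/54)x^3 + (189605/432)x^2 + (592243/1296)x + 8729497/46656
image of x^7: 2x^7 + (91/6)x^6 + (931/12)x^5 + (78785/216)x^4 + (1327235/1296)x^3 + (4145701/2592)x^2 + (61106479/46656)x + 123750283/279936
the matrix is upper triangular; its diagonal is (2, 2, 2, 2, 2, 2, 2, 2)
for a triangular matrix the eigenvalues are the diagonal entries, with algebraic multiplicity their repetition count

λ = 2 (multiplicity 8)


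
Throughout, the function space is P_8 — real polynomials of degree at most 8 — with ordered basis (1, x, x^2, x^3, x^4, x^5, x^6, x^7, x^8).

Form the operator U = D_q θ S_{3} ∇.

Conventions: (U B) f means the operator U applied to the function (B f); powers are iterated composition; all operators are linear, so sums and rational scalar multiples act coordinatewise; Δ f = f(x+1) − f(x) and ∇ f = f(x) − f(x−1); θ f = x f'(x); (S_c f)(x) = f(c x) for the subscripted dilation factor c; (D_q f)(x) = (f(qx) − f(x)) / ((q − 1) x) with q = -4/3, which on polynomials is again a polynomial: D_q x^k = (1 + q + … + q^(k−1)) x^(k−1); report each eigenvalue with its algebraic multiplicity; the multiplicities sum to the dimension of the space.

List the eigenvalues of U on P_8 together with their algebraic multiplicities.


image of 1: 0
image of x: 0
image of x^2: 6
image of x^3: -18x - 9
image of x^4: 468x^2 + 36x + 12
image of x^5: -1500x^3 - 1170x^2 - 60x - 15
image of x^6: 16290x^4 + 4500x^3 + 2340x^2 + 90x + 18
image of x^7: -60606x^5 - 57015x^4 - 10500x^3 - 4095x^2 - 126x - 21
image of x^8: 445704x^6 + 242424x^5 + 152040x^4 + 21000x^3 + 6552x^2 + 168x + 24
the matrix is upper triangular; its diagonal is (0, 0, 0, 0, 0, 0, 0, 0, 0)
for a triangular matrix the eigenvalues are the diagonal entries, with algebraic multiplicity their repetition count

λ = 0 (multiplicity 9)
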